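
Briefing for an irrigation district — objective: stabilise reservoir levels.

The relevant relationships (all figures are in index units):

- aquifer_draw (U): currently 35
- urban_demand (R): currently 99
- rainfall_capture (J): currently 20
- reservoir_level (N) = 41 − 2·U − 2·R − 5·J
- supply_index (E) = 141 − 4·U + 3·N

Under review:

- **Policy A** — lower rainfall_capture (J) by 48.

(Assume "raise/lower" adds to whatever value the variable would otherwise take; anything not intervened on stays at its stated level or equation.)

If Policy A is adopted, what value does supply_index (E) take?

-260

Policy A (J − 48):
  U = 35
  R = 99
  J = 20 − 48 = -28
  N = 41 − 2·35 − 2·99 − 5·(-28) = -87
  E = 141 − 4·35 + 3·(-87) = -260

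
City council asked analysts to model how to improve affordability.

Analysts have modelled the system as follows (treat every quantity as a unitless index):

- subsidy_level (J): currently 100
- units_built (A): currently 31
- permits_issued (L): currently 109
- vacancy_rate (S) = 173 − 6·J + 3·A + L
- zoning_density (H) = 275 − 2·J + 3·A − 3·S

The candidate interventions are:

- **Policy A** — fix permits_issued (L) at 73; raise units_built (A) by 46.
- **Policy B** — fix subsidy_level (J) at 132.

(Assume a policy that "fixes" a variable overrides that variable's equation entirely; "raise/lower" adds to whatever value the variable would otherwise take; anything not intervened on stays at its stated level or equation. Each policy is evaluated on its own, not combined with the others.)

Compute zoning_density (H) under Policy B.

Policy B (J := 132):
  J = 132
  A = 31
  L = 109
  S = 173 − 6·132 + 3·31 + 109 = -417
  H = 275 − 2·132 + 3·31 − 3·(-417) = 1355

1355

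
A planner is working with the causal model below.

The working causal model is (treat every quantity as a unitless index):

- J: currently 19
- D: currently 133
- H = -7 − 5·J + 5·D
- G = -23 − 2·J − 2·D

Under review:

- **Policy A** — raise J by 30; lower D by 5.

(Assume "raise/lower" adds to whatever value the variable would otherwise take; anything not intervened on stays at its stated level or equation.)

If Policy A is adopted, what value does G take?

-377

Policy A (J + 30, D − 5):
  J = 19 + 30 = 49
  D = 133 − 5 = 128
  G = -23 − 2·49 − 2·128 = -377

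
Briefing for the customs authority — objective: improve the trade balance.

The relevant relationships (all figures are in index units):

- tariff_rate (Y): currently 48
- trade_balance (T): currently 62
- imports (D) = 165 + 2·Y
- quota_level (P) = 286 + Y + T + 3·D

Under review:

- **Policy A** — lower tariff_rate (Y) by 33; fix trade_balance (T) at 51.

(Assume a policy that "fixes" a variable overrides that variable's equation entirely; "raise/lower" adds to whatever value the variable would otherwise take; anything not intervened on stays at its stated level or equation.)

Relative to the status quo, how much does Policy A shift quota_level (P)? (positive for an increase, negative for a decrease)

Baseline:
  Y = 48
  T = 62
  D = 165 + 2·48 = 261
  P = 286 + 48 + 62 + 3·261 = 1179
Policy A (Y − 33, T := 51):
  Y = 48 − 33 = 15
  T = 51
  D = 165 + 2·15 = 195
  P = 286 + 15 + 51 + 3·195 = 937
Change in P: 937 − 1179 = -242

-242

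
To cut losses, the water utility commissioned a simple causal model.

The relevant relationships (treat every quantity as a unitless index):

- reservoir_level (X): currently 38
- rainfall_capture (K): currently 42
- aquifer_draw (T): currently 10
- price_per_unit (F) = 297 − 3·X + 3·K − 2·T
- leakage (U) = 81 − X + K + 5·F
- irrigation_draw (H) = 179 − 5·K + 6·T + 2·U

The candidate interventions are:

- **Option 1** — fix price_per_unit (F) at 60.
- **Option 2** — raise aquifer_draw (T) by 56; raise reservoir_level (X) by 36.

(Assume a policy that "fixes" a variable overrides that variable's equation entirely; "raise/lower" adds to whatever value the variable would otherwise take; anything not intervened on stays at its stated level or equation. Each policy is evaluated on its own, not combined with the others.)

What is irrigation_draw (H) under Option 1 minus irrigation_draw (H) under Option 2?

Option 1 (F := 60):
  X = 38
  K = 42
  T = 10
  F = 60
  U = 81 − 38 + 42 + 5·60 = 385
  H = 179 − 5·42 + 6·10 + 2·385 = 799
Option 2 (T + 56, X + 36):
  X = 38 + 36 = 74
  K = 42
  T = 10 + 56 = 66
  F = 297 − 3·74 + 3·42 − 2·66 = 69
  U = 81 − 74 + 42 + 5·69 = 394
  H = 179 − 5·42 + 6·66 + 2·394 = 1153
H: 799 − 1153 = -354

-354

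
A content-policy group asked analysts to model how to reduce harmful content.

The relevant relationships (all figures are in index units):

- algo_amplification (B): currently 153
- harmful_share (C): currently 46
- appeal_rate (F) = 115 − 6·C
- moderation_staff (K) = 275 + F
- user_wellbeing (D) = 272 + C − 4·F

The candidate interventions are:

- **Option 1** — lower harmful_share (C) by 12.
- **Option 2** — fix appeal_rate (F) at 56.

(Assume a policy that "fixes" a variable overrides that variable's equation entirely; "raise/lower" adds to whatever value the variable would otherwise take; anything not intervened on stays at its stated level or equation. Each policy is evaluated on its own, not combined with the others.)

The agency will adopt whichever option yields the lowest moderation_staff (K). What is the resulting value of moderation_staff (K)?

Option 1 (C − 12):
  C = 46 − 12 = 34
  F = 115 − 6·34 = -89
  K = 275 + (-89) = 186
Option 2 (F := 56):
  C = 46
  F = 56
  K = 275 + 56 = 331
Comparing — Option 1: K=186, Option 2: K=331. Lowest is 186 (Option 1).

186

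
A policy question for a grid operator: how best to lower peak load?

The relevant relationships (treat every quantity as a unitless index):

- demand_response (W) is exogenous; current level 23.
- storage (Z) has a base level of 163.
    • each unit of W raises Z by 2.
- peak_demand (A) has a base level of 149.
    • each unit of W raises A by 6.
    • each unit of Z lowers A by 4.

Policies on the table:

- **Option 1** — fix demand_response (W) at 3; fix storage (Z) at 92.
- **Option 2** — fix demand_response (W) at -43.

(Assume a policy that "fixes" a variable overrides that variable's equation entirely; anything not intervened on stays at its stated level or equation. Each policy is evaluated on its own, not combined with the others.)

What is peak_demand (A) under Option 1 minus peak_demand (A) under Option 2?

Option 1 (W := 3, Z := 92):
  W = 3
  Z = 92
  A = 149 + 6·3 − 4·92 = -201
Option 2 (W := -43):
  W = -43
  Z = 163 + 2·(-43) = 77
  A = 149 + 6·(-43) − 4·77 = -417
A: -201 − (-417) = 216

216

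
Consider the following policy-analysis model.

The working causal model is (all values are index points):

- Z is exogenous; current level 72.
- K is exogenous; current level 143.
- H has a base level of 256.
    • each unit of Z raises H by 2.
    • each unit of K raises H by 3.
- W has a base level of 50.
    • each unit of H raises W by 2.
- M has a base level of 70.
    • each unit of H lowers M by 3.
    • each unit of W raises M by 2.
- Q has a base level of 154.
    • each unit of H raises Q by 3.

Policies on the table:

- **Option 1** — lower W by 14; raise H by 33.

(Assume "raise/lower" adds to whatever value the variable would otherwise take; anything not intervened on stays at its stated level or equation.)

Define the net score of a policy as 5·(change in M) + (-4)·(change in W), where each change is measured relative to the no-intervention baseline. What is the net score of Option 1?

Baseline:
  Z = 72
  K = 143
  H = 256 + 2·72 + 3·143 = 829
  W = 50 + 2·829 = 1708
  M = 70 − 3·829 + 2·1708 = 999
Option 1 (W − 14, H + 33):
  Z = 72
  K = 143
  H = 256 + 2·72 + 3·143 (+33 from intervention) = 862
  W = 50 + 2·862 (−14 from intervention) = 1760
  M = 70 − 3·862 + 2·1760 = 1004
ΔM = 1004 − 999 = 5; ΔW = 1760 − 1708 = 52
Score = 5·5 + (-4)·52 = -183

-183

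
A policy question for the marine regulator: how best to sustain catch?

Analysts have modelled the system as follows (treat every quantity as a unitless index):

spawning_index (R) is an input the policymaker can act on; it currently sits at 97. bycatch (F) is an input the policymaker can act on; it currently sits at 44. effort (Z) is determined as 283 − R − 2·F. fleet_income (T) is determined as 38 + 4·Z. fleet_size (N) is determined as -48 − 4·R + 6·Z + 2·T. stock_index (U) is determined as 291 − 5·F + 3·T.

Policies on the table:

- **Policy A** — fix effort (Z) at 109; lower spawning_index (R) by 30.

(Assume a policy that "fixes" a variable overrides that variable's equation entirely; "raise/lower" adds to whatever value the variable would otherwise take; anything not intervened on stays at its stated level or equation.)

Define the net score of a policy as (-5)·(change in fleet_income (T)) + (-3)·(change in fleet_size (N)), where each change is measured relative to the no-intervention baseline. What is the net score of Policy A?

-1042

Baseline:
  R = 97
  F = 44
  Z = 283 − 97 − 2·44 = 98
  T = 38 + 4·98 = 430
  N = -48 − 4·97 + 6·98 + 2·430 = 1012
Policy A (Z := 109, R − 30):
  R = 97 − 30 = 67
  F = 44
  Z = 109
  T = 38 + 4·109 = 474
  N = -48 − 4·67 + 6·109 + 2·474 = 1286
ΔT = 474 − 430 = 44; ΔN = 1286 − 1012 = 274
Score = (-5)·44 + (-3)·274 = -1042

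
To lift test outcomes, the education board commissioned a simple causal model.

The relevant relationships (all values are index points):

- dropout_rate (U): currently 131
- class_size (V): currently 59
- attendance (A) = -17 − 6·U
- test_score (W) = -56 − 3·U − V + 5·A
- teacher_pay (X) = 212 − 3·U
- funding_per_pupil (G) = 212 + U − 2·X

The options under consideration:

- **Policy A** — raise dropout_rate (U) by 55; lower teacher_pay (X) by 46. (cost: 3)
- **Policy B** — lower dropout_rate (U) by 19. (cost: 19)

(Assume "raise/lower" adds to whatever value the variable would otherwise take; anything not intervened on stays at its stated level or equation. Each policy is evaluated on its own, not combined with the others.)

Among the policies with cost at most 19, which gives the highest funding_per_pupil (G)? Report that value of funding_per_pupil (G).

1182

Policy A (U + 55, X − 46):
  U = 131 + 55 = 186
  X = 212 − 3·186 (−46 from intervention) = -392
  G = 212 + 186 − 2·(-392) = 1182
Policy B (U − 19):
  U = 131 − 19 = 112
  X = 212 − 3·112 = -124
  G = 212 + 112 − 2·(-124) = 572
Comparing — Policy A: G=1182, Policy B: G=572. Highest is 1182 (Policy A).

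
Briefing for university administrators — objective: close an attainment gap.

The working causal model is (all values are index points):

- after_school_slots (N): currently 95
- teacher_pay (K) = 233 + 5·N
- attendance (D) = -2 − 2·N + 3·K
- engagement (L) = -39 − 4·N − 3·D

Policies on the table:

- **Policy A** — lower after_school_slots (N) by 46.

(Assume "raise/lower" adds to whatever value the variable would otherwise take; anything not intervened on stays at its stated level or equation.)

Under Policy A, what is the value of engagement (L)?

-4237

Policy A (N − 46):
  N = 95 − 46 = 49
  K = 233 + 5·49 = 478
  D = -2 − 2·49 + 3·478 = 1334
  L = -39 − 4·49 − 3·1334 = -4237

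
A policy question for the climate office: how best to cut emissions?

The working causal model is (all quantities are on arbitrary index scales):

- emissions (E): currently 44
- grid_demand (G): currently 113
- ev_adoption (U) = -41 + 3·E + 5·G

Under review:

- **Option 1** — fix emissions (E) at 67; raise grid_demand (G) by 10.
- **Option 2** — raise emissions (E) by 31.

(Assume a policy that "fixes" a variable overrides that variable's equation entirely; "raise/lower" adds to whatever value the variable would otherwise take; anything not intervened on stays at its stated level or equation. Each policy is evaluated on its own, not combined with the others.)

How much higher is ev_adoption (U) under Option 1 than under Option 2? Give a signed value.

Option 1 (E := 67, G + 10):
  E = 67
  G = 113 + 10 = 123
  U = -41 + 3·67 + 5·123 = 775
Option 2 (E + 31):
  E = 44 + 31 = 75
  G = 113
  U = -41 + 3·75 + 5·113 = 749
U: 775 − 749 = 26

26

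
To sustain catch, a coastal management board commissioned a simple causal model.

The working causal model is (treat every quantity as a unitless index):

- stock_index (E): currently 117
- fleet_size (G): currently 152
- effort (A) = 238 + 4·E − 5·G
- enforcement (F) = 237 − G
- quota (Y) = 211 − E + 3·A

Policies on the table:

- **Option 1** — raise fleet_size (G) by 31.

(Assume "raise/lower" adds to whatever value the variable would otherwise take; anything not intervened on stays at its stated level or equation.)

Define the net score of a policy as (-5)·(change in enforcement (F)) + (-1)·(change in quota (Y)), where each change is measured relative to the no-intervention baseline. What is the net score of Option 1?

Baseline:
  E = 117
  G = 152
  A = 238 + 4·117 − 5·152 = -54
  F = 237 − 152 = 85
  Y = 211 − 117 + 3·(-54) = -68
Option 1 (G + 31):
  E = 117
  G = 152 + 31 = 183
  A = 238 + 4·117 − 5·183 = -209
  F = 237 − 183 = 54
  Y = 211 − 117 + 3·(-209) = -533
ΔF = 54 − 85 = -31; ΔY = -533 − (-68) = -465
Score = (-5)·(-31) + (-1)·(-465) = 620

620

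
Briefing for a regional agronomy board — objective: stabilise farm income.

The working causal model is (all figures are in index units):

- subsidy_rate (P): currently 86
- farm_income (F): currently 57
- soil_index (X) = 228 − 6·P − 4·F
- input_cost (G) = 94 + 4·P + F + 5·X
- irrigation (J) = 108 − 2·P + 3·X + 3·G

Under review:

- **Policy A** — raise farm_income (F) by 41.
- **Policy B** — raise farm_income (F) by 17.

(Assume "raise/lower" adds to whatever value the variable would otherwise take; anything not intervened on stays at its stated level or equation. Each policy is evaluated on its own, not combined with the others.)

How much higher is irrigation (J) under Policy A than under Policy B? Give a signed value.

-1656

Policy A (F + 41):
  P = 86
  F = 57 + 41 = 98
  X = 228 − 6·86 − 4·98 = -680
  G = 94 + 4·86 + 98 + 5·(-680) = -2864
  J = 108 − 2·86 + 3·(-680) + 3·(-2864) = -10696
Policy B (F + 17):
  P = 86
  F = 57 + 17 = 74
  X = 228 − 6·86 − 4·74 = -584
  G = 94 + 4·86 + 74 + 5·(-584) = -2408
  J = 108 − 2·86 + 3·(-584) + 3·(-2408) = -9040
J: -10696 − (-9040) = -1656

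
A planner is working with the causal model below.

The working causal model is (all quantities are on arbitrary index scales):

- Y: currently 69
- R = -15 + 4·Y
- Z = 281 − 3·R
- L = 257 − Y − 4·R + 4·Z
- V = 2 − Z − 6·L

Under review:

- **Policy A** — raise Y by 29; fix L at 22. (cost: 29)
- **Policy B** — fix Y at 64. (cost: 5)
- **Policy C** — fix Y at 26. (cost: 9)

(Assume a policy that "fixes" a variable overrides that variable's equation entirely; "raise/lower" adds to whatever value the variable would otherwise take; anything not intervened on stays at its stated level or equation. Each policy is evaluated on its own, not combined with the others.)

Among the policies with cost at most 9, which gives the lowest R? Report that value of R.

Policy B (Y := 64):
  Y = 64
  R = -15 + 4·64 = 241
Policy C (Y := 26):
  Y = 26
  R = -15 + 4·26 = 89
Comparing — Policy B: R=241, Policy C: R=89. Lowest is 89 (Policy C).

89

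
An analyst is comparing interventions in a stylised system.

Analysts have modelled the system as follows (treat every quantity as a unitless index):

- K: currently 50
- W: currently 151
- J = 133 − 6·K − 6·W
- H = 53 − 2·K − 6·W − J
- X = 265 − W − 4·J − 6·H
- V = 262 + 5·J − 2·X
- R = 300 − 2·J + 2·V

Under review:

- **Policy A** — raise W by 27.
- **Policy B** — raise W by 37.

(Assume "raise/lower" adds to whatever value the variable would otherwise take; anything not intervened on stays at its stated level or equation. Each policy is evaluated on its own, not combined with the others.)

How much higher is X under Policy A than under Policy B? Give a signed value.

Policy A (W + 27):
  K = 50
  W = 151 + 27 = 178
  J = 133 − 6·50 − 6·178 = -1235
  H = 53 − 2·50 − 6·178 − (-1235) = 120
  X = 265 − 178 − 4·(-1235) − 6·120 = 4307
Policy B (W + 37):
  K = 50
  W = 151 + 37 = 188
  J = 133 − 6·50 − 6·188 = -1295
  H = 53 − 2·50 − 6·188 − (-1295) = 120
  X = 265 − 188 − 4·(-1295) − 6·120 = 4537
X: 4307 − 4537 = -230

-230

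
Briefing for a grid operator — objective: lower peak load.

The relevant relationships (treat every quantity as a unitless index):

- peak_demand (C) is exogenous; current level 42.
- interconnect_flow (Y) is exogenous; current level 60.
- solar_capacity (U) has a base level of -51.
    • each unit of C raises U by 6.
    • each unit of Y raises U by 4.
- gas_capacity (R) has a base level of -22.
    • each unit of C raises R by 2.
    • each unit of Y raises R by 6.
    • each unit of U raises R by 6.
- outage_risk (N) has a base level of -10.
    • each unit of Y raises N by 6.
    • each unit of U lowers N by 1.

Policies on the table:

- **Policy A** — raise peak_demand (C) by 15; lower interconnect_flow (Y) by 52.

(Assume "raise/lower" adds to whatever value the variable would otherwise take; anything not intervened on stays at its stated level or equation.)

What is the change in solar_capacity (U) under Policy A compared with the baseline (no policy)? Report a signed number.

-118

Baseline:
  C = 42
  Y = 60
  U = -51 + 6·42 + 4·60 = 441
Policy A (C + 15, Y − 52):
  C = 42 + 15 = 57
  Y = 60 − 52 = 8
  U = -51 + 6·57 + 4·8 = 323
Change in U: 323 − 441 = -118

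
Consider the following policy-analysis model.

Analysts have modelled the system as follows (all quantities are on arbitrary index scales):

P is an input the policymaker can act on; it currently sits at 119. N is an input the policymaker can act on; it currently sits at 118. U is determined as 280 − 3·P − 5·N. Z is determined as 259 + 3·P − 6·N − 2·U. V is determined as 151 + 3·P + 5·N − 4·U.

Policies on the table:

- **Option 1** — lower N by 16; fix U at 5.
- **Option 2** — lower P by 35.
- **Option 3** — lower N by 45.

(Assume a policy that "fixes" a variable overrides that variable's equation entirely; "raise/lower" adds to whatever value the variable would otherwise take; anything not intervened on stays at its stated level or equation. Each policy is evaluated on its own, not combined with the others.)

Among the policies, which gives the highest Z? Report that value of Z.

1062

Option 1 (N − 16, U := 5):
  P = 119
  N = 118 − 16 = 102
  U = 5
  Z = 259 + 3·119 − 6·102 − 2·5 = -6
Option 2 (P − 35):
  P = 119 − 35 = 84
  N = 118
  U = 280 − 3·84 − 5·118 = -562
  Z = 259 + 3·84 − 6·118 − 2·(-562) = 927
Option 3 (N − 45):
  P = 119
  N = 118 − 45 = 73
  U = 280 − 3·119 − 5·73 = -442
  Z = 259 + 3·119 − 6·73 − 2·(-442) = 1062
Comparing — Option 1: Z=-6, Option 2: Z=927, Option 3: Z=1062. Highest is 1062 (Option 3).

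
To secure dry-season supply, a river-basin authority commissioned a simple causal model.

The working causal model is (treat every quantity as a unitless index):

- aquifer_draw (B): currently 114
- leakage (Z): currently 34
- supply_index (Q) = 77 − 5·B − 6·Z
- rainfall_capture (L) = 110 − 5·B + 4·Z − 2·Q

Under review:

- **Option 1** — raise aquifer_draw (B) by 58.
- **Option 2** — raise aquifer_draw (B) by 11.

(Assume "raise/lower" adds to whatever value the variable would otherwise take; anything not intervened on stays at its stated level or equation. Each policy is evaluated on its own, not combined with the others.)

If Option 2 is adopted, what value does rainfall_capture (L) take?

1125

Option 2 (B + 11):
  B = 114 + 11 = 125
  Z = 34
  Q = 77 − 5·125 − 6·34 = -752
  L = 110 − 5·125 + 4·34 − 2·(-752) = 1125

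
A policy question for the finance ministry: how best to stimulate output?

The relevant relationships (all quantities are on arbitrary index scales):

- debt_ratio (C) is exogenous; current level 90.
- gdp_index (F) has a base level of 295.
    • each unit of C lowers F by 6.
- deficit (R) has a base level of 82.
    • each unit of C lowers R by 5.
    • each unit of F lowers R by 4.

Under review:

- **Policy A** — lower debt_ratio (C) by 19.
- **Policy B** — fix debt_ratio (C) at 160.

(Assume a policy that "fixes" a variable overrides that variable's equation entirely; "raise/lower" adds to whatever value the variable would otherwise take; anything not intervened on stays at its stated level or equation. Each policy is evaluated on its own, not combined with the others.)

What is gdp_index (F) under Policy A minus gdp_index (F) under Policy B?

Policy A (C − 19):
  C = 90 − 19 = 71
  F = 295 − 6·71 = -131
Policy B (C := 160):
  C = 160
  F = 295 − 6·160 = -665
F: -131 − (-665) = 534

534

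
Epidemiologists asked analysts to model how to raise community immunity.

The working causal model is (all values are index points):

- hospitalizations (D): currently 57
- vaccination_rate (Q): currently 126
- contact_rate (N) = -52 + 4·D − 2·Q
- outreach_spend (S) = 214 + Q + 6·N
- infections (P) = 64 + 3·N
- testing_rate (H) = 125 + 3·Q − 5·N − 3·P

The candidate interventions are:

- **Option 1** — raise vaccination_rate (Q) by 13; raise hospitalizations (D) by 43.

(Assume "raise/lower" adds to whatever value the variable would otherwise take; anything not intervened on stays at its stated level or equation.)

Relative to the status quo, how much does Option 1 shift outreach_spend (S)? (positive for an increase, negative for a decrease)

889

Baseline:
  D = 57
  Q = 126
  N = -52 + 4·57 − 2·126 = -76
  S = 214 + 126 + 6·(-76) = -116
Option 1 (Q + 13, D + 43):
  D = 57 + 43 = 100
  Q = 126 + 13 = 139
  N = -52 + 4·100 − 2·139 = 70
  S = 214 + 139 + 6·70 = 773
Change in S: 773 − (-116) = 889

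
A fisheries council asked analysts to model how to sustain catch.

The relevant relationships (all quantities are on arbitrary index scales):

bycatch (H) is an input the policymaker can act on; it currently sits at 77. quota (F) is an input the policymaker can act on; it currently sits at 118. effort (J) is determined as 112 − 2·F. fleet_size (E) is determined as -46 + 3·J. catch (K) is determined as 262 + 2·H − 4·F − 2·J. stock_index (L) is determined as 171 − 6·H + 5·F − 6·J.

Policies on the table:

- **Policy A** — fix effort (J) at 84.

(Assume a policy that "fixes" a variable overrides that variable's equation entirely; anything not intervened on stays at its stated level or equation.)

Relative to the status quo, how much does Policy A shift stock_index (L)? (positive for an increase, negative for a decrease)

-1248

Baseline:
  H = 77
  F = 118
  J = 112 − 2·118 = -124
  L = 171 − 6·77 + 5·118 − 6·(-124) = 1043
Policy A (J := 84):
  H = 77
  F = 118
  J = 84
  L = 171 − 6·77 + 5·118 − 6·84 = -205
Change in L: -205 − 1043 = -1248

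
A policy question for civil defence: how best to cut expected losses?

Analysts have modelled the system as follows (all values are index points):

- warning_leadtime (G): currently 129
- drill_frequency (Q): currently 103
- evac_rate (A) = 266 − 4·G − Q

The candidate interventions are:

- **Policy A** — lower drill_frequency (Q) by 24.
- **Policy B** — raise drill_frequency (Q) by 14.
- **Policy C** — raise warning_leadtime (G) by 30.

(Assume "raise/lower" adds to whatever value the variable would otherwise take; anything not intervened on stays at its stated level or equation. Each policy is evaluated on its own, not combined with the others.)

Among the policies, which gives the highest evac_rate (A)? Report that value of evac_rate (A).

-329

Policy A (Q − 24):
  G = 129
  Q = 103 − 24 = 79
  A = 266 − 4·129 − 79 = -329
Policy B (Q + 14):
  G = 129
  Q = 103 + 14 = 117
  A = 266 − 4·129 − 117 = -367
Policy C (G + 30):
  G = 129 + 30 = 159
  Q = 103
  A = 266 − 4·159 − 103 = -473
Comparing — Policy A: A=-329, Policy B: A=-367, Policy C: A=-473. Highest is -329 (Policy A).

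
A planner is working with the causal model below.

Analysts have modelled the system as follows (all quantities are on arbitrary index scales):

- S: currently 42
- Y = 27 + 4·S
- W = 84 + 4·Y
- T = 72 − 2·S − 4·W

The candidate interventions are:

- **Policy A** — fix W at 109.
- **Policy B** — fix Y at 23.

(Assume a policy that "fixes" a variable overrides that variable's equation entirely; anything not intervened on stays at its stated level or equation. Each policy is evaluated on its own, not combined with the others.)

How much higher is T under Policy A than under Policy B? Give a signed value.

Policy A (W := 109):
  S = 42
  Y = 27 + 4·42 = 195
  W = 109
  T = 72 − 2·42 − 4·109 = -448
Policy B (Y := 23):
  S = 42
  Y = 23
  W = 84 + 4·23 = 176
  T = 72 − 2·42 − 4·176 = -716
T: -448 − (-716) = 268

268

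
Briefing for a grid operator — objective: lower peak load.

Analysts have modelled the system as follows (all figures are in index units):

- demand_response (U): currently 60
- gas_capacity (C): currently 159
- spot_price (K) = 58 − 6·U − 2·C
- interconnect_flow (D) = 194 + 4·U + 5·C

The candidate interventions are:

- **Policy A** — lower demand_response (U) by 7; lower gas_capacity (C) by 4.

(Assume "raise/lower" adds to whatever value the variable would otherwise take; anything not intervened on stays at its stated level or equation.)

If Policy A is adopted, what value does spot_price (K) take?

-570

Policy A (U − 7, C − 4):
  U = 60 − 7 = 53
  C = 159 − 4 = 155
  K = 58 − 6·53 − 2·155 = -570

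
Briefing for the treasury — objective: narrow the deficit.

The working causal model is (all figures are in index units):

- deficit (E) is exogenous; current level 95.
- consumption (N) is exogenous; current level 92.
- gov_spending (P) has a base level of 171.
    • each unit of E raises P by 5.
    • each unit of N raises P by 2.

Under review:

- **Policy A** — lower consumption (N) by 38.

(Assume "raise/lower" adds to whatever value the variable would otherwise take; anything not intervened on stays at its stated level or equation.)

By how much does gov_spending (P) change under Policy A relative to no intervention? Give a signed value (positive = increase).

Baseline:
  E = 95
  N = 92
  P = 171 + 5·95 + 2·92 = 830
Policy A (N − 38):
  E = 95
  N = 92 − 38 = 54
  P = 171 + 5·95 + 2·54 = 754
Change in P: 754 − 830 = -76

-76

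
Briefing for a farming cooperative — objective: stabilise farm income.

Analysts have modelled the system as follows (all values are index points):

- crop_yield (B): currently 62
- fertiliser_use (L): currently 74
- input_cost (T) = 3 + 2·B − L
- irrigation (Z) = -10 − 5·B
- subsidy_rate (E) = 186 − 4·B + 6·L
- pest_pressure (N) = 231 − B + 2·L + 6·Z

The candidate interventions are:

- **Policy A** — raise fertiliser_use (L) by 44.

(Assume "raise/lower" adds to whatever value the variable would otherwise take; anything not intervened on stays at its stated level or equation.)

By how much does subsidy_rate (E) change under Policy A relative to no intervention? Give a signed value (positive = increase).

264

Baseline:
  B = 62
  L = 74
  E = 186 − 4·62 + 6·74 = 382
Policy A (L + 44):
  B = 62
  L = 74 + 44 = 118
  E = 186 − 4·62 + 6·118 = 646
Change in E: 646 − 382 = 264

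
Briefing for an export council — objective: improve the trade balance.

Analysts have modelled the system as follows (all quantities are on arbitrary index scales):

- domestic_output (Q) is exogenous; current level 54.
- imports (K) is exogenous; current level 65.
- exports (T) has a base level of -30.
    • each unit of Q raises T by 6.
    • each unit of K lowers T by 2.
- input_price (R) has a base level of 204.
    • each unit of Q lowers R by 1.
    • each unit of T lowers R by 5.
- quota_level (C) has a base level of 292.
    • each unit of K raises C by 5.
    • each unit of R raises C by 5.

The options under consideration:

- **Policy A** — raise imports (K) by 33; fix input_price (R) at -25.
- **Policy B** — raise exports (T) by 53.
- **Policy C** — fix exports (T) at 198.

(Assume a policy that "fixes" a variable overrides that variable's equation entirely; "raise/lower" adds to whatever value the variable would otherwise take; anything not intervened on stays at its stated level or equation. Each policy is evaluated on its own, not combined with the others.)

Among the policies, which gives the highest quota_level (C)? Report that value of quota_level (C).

657

Policy A (K + 33, R := -25):
  Q = 54
  K = 65 + 33 = 98
  T = -30 + 6·54 − 2·98 = 98
  R = -25
  C = 292 + 5·98 + 5·(-25) = 657
Policy B (T + 53):
  Q = 54
  K = 65
  T = -30 + 6·54 − 2·65 (+53 from intervention) = 217
  R = 204 − 54 − 5·217 = -935
  C = 292 + 5·65 + 5·(-935) = -4058
Policy C (T := 198):
  Q = 54
  K = 65
  T = 198
  R = 204 − 54 − 5·198 = -840
  C = 292 + 5·65 + 5·(-840) = -3583
Comparing — Policy A: C=657, Policy B: C=-4058, Policy C: C=-3583. Highest is 657 (Policy A).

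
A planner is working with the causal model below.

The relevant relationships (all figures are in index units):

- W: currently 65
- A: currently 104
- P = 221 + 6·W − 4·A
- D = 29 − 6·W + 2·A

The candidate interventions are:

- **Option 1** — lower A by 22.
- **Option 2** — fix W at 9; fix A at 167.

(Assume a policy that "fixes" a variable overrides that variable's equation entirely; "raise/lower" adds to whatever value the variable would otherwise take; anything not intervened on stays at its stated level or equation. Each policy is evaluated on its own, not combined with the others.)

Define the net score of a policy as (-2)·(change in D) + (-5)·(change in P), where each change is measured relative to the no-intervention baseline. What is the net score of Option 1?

-352

Baseline:
  W = 65
  A = 104
  P = 221 + 6·65 − 4·104 = 195
  D = 29 − 6·65 + 2·104 = -153
Option 1 (A − 22):
  W = 65
  A = 104 − 22 = 82
  P = 221 + 6·65 − 4·82 = 283
  D = 29 − 6·65 + 2·82 = -197
ΔD = -197 − (-153) = -44; ΔP = 283 − 195 = 88
Score = (-2)·(-44) + (-5)·88 = -352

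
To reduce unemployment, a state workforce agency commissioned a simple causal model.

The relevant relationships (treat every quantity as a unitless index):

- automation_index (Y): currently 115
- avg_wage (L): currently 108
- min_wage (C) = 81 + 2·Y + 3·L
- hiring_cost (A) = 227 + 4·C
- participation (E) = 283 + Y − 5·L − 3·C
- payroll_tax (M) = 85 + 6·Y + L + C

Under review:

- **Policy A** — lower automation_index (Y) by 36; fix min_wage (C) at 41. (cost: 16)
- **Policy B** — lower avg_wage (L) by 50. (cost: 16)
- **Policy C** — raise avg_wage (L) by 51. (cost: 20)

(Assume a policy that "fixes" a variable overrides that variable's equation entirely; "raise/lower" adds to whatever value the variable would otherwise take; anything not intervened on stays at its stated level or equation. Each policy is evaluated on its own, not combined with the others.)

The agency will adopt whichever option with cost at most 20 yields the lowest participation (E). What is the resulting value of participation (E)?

-2761

Policy A (Y − 36, C := 41):
  Y = 115 − 36 = 79
  L = 108
  C = 41
  E = 283 + 79 − 5·108 − 3·41 = -301
Policy B (L − 50):
  Y = 115
  L = 108 − 50 = 58
  C = 81 + 2·115 + 3·58 = 485
  E = 283 + 115 − 5·58 − 3·485 = -1347
Policy C (L + 51):
  Y = 115
  L = 108 + 51 = 159
  C = 81 + 2·115 + 3·159 = 788
  E = 283 + 115 − 5·159 − 3·788 = -2761
Comparing — Policy A: E=-301, Policy B: E=-1347, Policy C: E=-2761. Lowest is -2761 (Policy C).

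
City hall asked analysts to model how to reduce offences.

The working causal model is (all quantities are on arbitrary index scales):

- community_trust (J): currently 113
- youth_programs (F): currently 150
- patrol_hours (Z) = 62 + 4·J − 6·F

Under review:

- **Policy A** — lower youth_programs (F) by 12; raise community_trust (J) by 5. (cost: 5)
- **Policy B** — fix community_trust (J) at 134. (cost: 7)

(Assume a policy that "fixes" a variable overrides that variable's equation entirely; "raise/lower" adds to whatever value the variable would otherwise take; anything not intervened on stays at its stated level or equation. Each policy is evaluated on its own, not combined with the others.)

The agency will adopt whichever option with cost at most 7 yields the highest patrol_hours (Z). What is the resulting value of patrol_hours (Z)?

-294

Policy A (F − 12, J + 5):
  J = 113 + 5 = 118
  F = 150 − 12 = 138
  Z = 62 + 4·118 − 6·138 = -294
Policy B (J := 134):
  J = 134
  F = 150
  Z = 62 + 4·134 − 6·150 = -302
Comparing — Policy A: Z=-294, Policy B: Z=-302. Highest is -294 (Policy A).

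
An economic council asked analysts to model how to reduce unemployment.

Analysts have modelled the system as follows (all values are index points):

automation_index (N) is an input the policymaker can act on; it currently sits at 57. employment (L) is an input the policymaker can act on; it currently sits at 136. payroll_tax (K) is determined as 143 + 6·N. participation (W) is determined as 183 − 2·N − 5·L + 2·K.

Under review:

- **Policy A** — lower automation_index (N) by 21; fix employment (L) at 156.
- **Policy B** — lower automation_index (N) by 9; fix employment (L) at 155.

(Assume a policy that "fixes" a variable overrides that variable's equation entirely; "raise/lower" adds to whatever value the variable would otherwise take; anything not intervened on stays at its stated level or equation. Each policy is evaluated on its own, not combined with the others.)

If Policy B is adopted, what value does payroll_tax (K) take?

431

Policy B (N − 9, L := 155):
  N = 57 − 9 = 48
  K = 143 + 6·48 = 431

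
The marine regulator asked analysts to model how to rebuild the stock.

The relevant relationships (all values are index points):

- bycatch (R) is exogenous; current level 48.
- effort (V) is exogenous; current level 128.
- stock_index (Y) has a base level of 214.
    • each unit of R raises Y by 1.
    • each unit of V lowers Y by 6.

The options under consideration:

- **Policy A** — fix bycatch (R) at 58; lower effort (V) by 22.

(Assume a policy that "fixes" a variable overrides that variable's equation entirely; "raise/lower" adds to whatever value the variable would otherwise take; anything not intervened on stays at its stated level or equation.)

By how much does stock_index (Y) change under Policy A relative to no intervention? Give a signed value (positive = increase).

Baseline:
  R = 48
  V = 128
  Y = 214 + 48 − 6·128 = -506
Policy A (R := 58, V − 22):
  R = 58
  V = 128 − 22 = 106
  Y = 214 + 58 − 6·106 = -364
Change in Y: -364 − (-506) = 142

142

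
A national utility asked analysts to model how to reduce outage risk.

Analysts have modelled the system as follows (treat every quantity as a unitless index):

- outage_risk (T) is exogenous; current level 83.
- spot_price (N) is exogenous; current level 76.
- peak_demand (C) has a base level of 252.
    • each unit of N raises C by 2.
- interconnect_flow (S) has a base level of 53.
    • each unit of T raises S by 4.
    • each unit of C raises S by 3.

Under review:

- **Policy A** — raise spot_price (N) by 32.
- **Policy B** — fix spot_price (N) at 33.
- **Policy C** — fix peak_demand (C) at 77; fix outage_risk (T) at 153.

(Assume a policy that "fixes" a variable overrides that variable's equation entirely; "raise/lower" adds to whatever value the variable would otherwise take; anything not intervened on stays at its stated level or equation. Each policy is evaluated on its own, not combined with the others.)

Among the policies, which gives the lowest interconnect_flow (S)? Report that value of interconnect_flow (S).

Policy A (N + 32):
  T = 83
  N = 76 + 32 = 108
  C = 252 + 2·108 = 468
  S = 53 + 4·83 + 3·468 = 1789
Policy B (N := 33):
  T = 83
  N = 33
  C = 252 + 2·33 = 318
  S = 53 + 4·83 + 3·318 = 1339
Policy C (C := 77, T := 153):
  T = 153
  N = 76
  C = 77
  S = 53 + 4·153 + 3·77 = 896
Comparing — Policy A: S=1789, Policy B: S=1339, Policy C: S=896. Lowest is 896 (Policy C).

896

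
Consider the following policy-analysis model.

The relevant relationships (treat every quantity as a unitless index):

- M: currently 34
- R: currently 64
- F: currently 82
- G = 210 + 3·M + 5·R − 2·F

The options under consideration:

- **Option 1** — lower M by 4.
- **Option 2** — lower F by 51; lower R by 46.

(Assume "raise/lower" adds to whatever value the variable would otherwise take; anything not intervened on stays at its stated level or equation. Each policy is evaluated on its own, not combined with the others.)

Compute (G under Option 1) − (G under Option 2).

116

Option 1 (M − 4):
  M = 34 − 4 = 30
  R = 64
  F = 82
  G = 210 + 3·30 + 5·64 − 2·82 = 456
Option 2 (F − 51, R − 46):
  M = 34
  R = 64 − 46 = 18
  F = 82 − 51 = 31
  G = 210 + 3·34 + 5·18 − 2·31 = 340
G: 456 − 340 = 116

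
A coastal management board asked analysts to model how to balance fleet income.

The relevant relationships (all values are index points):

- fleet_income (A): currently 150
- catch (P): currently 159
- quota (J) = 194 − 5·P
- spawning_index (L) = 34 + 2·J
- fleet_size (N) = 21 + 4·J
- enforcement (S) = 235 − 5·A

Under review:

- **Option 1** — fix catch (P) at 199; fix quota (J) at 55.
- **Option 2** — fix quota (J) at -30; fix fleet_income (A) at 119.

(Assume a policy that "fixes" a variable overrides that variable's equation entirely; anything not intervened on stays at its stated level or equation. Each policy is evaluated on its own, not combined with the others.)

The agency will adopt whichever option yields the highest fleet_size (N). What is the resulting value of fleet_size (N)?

Option 1 (P := 199, J := 55):
  P = 199
  J = 55
  N = 21 + 4·55 = 241
Option 2 (J := -30, A := 119):
  P = 159
  J = -30
  N = 21 + 4·(-30) = -99
Comparing — Option 1: N=241, Option 2: N=-99. Highest is 241 (Option 1).

241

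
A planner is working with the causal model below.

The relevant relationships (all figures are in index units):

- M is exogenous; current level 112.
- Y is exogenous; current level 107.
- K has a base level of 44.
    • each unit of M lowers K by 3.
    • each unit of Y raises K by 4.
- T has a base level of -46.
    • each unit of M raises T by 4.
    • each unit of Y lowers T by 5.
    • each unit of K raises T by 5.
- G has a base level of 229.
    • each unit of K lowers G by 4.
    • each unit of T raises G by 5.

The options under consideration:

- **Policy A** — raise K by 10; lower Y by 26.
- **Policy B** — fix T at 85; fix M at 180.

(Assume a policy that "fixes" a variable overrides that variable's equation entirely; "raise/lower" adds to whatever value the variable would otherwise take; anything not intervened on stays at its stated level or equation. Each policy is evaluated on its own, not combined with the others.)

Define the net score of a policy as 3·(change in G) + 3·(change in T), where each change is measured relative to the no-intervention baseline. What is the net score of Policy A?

Baseline:
  M = 112
  Y = 107
  K = 44 − 3·112 + 4·107 = 136
  T = -46 + 4·112 − 5·107 + 5·136 = 547
  G = 229 − 4·136 + 5·547 = 2420
Policy A (K + 10, Y − 26):
  M = 112
  Y = 107 − 26 = 81
  K = 44 − 3·112 + 4·81 (+10 from intervention) = 42
  T = -46 + 4·112 − 5·81 + 5·42 = 207
  G = 229 − 4·42 + 5·207 = 1096
ΔG = 1096 − 2420 = -1324; ΔT = 207 − 547 = -340
Score = 3·(-1324) + 3·(-340) = -4992

-4992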